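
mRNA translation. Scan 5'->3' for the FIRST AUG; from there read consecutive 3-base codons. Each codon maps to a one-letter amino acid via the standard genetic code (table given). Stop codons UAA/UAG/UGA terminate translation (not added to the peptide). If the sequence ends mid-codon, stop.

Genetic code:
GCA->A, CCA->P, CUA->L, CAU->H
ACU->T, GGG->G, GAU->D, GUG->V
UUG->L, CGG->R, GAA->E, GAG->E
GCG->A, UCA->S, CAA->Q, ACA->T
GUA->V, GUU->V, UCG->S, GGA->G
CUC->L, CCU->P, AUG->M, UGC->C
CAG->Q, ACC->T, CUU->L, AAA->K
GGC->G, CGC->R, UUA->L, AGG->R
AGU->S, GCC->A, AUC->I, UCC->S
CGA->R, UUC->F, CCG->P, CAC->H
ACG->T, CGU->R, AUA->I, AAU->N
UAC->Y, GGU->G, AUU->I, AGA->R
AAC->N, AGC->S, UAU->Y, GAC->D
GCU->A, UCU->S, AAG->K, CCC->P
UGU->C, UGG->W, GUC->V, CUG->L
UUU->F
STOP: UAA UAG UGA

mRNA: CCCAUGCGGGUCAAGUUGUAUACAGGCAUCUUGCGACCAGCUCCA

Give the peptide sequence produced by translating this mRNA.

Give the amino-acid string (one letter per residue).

start AUG at pos 3
pos 3: AUG -> M; peptide=M
pos 6: CGG -> R; peptide=MR
pos 9: GUC -> V; peptide=MRV
pos 12: AAG -> K; peptide=MRVK
pos 15: UUG -> L; peptide=MRVKL
pos 18: UAU -> Y; peptide=MRVKLY
pos 21: ACA -> T; peptide=MRVKLYT
pos 24: GGC -> G; peptide=MRVKLYTG
pos 27: AUC -> I; peptide=MRVKLYTGI
pos 30: UUG -> L; peptide=MRVKLYTGIL
pos 33: CGA -> R; peptide=MRVKLYTGILR
pos 36: CCA -> P; peptide=MRVKLYTGILRP
pos 39: GCU -> A; peptide=MRVKLYTGILRPA
pos 42: CCA -> P; peptide=MRVKLYTGILRPAP
pos 45: only 0 nt remain (<3), stop (end of mRNA)

Answer: MRVKLYTGILRPAP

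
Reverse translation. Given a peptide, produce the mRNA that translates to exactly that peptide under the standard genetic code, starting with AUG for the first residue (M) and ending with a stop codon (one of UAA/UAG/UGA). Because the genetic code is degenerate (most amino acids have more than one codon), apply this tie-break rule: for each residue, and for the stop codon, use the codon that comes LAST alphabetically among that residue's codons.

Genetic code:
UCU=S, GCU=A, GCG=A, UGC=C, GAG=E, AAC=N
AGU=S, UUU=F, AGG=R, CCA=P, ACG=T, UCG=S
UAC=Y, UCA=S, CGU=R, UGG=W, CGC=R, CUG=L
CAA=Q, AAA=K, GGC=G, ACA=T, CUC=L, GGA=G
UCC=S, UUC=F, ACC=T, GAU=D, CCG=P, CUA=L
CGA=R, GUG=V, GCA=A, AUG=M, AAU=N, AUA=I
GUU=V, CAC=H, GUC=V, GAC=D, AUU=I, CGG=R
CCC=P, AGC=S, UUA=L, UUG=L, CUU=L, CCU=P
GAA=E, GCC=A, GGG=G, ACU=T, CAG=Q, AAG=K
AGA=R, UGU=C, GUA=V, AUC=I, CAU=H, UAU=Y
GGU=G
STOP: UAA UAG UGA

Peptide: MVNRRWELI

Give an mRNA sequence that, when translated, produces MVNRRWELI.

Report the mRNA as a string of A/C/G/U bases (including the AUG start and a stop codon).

residue 1: M -> AUG (start codon)
residue 2: V codons sorted = GUA,GUC,GUG,GUU -> pick last = GUU
residue 3: N codons sorted = AAC,AAU -> pick last = AAU
residue 4: R codons sorted = AGA,AGG,CGA,CGC,CGG,CGU -> pick last = CGU
residue 5: R codons sorted = AGA,AGG,CGA,CGC,CGG,CGU -> pick last = CGU
residue 6: W -> UGG (only codon)
residue 7: E codons sorted = GAA,GAG -> pick last = GAG
residue 8: L codons sorted = CUA,CUC,CUG,CUU,UUA,UUG -> pick last = UUG
residue 9: I codons sorted = AUA,AUC,AUU -> pick last = AUU
terminator: stop codons sorted = UAA,UAG,UGA -> pick last = UGA

Answer: mRNA: AUGGUUAAUCGUCGUUGGGAGUUGAUUUGA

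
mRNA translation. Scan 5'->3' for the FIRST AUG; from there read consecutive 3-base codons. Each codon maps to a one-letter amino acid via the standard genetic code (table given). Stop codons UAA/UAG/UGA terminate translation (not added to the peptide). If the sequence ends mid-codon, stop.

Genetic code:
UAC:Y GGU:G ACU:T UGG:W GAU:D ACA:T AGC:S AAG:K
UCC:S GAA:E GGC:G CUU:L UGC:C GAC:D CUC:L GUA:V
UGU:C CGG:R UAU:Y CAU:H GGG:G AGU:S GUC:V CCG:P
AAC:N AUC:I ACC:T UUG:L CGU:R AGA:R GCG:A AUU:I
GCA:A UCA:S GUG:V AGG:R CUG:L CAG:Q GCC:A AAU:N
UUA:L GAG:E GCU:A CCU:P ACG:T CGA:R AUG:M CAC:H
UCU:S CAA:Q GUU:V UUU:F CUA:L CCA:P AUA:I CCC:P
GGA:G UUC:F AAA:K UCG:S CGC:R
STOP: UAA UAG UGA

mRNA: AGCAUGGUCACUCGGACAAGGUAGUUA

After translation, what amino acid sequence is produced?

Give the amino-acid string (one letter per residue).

start AUG at pos 3
pos 3: AUG -> M; peptide=M
pos 6: GUC -> V; peptide=MV
pos 9: ACU -> T; peptide=MVT
pos 12: CGG -> R; peptide=MVTR
pos 15: ACA -> T; peptide=MVTRT
pos 18: AGG -> R; peptide=MVTRTR
pos 21: UAG -> STOP

Answer: MVTRTR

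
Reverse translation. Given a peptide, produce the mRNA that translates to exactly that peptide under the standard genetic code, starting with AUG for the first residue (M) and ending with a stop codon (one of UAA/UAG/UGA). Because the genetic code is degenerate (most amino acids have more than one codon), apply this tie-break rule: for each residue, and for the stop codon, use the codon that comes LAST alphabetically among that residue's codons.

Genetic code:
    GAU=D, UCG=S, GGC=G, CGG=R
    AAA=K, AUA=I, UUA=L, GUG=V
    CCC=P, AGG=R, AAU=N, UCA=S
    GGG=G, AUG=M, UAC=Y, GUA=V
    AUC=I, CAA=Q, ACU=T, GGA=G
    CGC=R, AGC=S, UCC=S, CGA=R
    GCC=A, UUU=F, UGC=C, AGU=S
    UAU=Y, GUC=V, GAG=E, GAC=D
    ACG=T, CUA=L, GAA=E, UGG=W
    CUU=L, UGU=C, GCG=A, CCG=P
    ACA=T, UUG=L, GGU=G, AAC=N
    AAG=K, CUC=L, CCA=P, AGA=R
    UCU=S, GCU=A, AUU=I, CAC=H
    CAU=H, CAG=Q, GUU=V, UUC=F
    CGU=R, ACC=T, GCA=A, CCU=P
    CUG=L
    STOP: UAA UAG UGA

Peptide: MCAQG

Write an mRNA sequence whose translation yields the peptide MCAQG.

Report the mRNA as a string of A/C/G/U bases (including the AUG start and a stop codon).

Answer: mRNA: AUGUGUGCUCAGGGUUGA

Derivation:
residue 1: M -> AUG (start codon)
residue 2: C codons sorted = UGC,UGU -> pick last = UGU
residue 3: A codons sorted = GCA,GCC,GCG,GCU -> pick last = GCU
residue 4: Q codons sorted = CAA,CAG -> pick last = CAG
residue 5: G codons sorted = GGA,GGC,GGG,GGU -> pick last = GGU
terminator: stop codons sorted = UAA,UAG,UGA -> pick last = UGA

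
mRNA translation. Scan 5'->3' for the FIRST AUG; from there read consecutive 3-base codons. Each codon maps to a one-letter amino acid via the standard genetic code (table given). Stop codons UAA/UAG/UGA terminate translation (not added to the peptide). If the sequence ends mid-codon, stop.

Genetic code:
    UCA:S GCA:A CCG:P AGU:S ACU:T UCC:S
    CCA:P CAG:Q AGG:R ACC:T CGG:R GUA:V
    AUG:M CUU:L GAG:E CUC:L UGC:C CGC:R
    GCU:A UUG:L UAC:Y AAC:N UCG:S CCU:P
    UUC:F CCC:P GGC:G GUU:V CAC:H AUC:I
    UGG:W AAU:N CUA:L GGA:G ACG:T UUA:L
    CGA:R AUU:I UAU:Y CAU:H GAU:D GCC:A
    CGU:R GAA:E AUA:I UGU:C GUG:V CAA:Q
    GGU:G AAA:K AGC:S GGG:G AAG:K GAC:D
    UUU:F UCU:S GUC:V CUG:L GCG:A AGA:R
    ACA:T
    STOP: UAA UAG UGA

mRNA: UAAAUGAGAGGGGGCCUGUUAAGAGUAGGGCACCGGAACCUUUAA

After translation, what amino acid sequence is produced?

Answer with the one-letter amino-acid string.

start AUG at pos 3
pos 3: AUG -> M; peptide=M
pos 6: AGA -> R; peptide=MR
pos 9: GGG -> G; peptide=MRG
pos 12: GGC -> G; peptide=MRGG
pos 15: CUG -> L; peptide=MRGGL
pos 18: UUA -> L; peptide=MRGGLL
pos 21: AGA -> R; peptide=MRGGLLR
pos 24: GUA -> V; peptide=MRGGLLRV
pos 27: GGG -> G; peptide=MRGGLLRVG
pos 30: CAC -> H; peptide=MRGGLLRVGH
pos 33: CGG -> R; peptide=MRGGLLRVGHR
pos 36: AAC -> N; peptide=MRGGLLRVGHRN
pos 39: CUU -> L; peptide=MRGGLLRVGHRNL
pos 42: UAA -> STOP

Answer: MRGGLLRVGHRNL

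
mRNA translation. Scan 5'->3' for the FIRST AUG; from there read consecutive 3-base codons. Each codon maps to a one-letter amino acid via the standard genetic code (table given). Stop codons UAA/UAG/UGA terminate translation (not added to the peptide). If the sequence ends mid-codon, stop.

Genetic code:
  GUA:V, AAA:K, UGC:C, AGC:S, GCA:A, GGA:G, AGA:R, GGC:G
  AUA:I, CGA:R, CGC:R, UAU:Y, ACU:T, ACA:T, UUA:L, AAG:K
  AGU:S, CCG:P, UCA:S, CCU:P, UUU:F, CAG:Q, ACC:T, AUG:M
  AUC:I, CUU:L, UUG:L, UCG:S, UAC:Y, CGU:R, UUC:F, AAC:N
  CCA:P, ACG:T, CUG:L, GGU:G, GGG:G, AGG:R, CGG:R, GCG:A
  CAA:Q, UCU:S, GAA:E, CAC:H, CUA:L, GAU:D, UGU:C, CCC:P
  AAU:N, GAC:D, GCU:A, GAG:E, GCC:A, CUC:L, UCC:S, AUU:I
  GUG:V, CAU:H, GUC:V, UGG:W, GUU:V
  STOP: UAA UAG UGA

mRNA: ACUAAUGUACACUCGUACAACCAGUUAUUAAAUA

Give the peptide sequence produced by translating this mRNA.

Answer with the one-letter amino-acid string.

Answer: MYTRTTSY

Derivation:
start AUG at pos 4
pos 4: AUG -> M; peptide=M
pos 7: UAC -> Y; peptide=MY
pos 10: ACU -> T; peptide=MYT
pos 13: CGU -> R; peptide=MYTR
pos 16: ACA -> T; peptide=MYTRT
pos 19: ACC -> T; peptide=MYTRTT
pos 22: AGU -> S; peptide=MYTRTTS
pos 25: UAU -> Y; peptide=MYTRTTSY
pos 28: UAA -> STOP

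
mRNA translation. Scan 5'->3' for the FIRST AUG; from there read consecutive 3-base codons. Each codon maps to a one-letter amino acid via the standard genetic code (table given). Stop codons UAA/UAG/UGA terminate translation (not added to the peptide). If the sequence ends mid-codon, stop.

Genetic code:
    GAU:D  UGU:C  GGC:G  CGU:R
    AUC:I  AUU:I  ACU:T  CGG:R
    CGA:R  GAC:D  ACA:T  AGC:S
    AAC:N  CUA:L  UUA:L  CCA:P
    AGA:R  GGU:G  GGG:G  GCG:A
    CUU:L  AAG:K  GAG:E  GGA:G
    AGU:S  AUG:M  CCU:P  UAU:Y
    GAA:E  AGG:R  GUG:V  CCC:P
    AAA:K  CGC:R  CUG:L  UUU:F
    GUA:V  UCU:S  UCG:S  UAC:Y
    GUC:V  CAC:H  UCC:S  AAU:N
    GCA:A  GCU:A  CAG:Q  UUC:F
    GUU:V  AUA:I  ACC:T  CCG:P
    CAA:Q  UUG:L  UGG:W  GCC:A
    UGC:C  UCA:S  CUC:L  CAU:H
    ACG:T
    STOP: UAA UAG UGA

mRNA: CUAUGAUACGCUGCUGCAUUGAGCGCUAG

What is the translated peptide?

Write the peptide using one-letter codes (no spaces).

Answer: MIRCCIER

Derivation:
start AUG at pos 2
pos 2: AUG -> M; peptide=M
pos 5: AUA -> I; peptide=MI
pos 8: CGC -> R; peptide=MIR
pos 11: UGC -> C; peptide=MIRC
pos 14: UGC -> C; peptide=MIRCC
pos 17: AUU -> I; peptide=MIRCCI
pos 20: GAG -> E; peptide=MIRCCIE
pos 23: CGC -> R; peptide=MIRCCIER
pos 26: UAG -> STOP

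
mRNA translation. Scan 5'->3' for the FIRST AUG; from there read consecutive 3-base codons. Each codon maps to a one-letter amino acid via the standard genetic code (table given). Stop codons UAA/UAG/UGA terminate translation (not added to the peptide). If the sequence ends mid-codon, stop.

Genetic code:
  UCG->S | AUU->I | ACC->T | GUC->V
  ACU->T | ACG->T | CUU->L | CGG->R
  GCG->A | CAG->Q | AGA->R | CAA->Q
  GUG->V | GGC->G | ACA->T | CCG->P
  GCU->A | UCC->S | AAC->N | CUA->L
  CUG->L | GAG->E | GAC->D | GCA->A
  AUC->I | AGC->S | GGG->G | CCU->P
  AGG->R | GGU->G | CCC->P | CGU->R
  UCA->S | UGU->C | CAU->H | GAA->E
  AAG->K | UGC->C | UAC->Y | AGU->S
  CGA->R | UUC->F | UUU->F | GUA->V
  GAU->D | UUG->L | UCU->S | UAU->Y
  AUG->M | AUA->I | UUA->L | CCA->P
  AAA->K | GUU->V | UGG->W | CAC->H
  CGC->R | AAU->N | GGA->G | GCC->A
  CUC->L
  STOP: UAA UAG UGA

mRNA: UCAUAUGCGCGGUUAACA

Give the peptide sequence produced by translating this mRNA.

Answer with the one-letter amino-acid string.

start AUG at pos 4
pos 4: AUG -> M; peptide=M
pos 7: CGC -> R; peptide=MR
pos 10: GGU -> G; peptide=MRG
pos 13: UAA -> STOP

Answer: MRG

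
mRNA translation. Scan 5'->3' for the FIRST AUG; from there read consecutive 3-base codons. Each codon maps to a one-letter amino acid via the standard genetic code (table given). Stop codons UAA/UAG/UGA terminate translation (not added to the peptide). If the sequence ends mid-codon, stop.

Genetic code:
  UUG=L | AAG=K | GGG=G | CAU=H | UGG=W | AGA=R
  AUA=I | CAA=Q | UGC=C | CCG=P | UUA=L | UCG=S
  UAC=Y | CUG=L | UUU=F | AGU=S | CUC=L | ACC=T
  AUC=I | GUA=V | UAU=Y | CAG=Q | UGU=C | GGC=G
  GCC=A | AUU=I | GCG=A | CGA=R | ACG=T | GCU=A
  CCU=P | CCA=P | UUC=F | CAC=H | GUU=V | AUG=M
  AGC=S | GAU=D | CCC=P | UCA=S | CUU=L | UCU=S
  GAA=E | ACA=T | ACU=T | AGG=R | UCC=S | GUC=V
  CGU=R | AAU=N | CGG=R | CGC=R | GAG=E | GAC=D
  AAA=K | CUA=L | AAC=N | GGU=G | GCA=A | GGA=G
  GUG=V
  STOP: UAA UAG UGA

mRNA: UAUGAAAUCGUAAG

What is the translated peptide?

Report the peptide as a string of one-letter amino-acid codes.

Answer: MKS

Derivation:
start AUG at pos 1
pos 1: AUG -> M; peptide=M
pos 4: AAA -> K; peptide=MK
pos 7: UCG -> S; peptide=MKS
pos 10: UAA -> STOP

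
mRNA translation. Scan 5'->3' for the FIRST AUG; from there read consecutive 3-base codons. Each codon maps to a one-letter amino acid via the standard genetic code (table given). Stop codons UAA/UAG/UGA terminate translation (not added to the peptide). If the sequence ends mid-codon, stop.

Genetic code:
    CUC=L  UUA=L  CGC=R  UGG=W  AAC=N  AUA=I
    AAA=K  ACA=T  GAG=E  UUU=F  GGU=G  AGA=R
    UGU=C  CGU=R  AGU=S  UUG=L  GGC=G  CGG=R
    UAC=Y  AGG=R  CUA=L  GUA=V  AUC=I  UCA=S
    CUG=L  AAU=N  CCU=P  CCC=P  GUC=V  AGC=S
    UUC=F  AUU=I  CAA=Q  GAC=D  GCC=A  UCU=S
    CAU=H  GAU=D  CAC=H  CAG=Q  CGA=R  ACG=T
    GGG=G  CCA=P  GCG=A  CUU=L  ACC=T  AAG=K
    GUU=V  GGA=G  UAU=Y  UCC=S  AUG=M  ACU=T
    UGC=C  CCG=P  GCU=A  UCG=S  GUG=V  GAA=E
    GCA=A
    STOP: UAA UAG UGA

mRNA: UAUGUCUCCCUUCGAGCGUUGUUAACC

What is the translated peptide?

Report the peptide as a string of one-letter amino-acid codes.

Answer: MSPFERC

Derivation:
start AUG at pos 1
pos 1: AUG -> M; peptide=M
pos 4: UCU -> S; peptide=MS
pos 7: CCC -> P; peptide=MSP
pos 10: UUC -> F; peptide=MSPF
pos 13: GAG -> E; peptide=MSPFE
pos 16: CGU -> R; peptide=MSPFER
pos 19: UGU -> C; peptide=MSPFERC
pos 22: UAA -> STOP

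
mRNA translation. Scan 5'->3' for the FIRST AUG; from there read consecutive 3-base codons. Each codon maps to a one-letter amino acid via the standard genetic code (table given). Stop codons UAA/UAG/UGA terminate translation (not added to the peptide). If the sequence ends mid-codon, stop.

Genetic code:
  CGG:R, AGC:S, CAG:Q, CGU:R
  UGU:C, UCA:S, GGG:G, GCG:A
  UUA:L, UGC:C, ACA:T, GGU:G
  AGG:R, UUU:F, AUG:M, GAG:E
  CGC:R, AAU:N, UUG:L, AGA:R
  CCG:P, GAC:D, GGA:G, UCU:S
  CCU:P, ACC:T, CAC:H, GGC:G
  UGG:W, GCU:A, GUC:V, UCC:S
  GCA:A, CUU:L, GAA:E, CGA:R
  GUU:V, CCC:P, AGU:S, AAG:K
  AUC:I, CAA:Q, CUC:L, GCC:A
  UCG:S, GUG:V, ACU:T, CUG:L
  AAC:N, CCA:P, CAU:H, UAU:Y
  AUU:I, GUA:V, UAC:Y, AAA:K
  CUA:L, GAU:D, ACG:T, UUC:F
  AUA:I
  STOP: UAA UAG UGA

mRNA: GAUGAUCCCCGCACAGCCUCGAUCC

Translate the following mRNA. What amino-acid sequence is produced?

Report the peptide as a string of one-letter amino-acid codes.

Answer: MIPAQPRS

Derivation:
start AUG at pos 1
pos 1: AUG -> M; peptide=M
pos 4: AUC -> I; peptide=MI
pos 7: CCC -> P; peptide=MIP
pos 10: GCA -> A; peptide=MIPA
pos 13: CAG -> Q; peptide=MIPAQ
pos 16: CCU -> P; peptide=MIPAQP
pos 19: CGA -> R; peptide=MIPAQPR
pos 22: UCC -> S; peptide=MIPAQPRS
pos 25: only 0 nt remain (<3), stop (end of mRNA)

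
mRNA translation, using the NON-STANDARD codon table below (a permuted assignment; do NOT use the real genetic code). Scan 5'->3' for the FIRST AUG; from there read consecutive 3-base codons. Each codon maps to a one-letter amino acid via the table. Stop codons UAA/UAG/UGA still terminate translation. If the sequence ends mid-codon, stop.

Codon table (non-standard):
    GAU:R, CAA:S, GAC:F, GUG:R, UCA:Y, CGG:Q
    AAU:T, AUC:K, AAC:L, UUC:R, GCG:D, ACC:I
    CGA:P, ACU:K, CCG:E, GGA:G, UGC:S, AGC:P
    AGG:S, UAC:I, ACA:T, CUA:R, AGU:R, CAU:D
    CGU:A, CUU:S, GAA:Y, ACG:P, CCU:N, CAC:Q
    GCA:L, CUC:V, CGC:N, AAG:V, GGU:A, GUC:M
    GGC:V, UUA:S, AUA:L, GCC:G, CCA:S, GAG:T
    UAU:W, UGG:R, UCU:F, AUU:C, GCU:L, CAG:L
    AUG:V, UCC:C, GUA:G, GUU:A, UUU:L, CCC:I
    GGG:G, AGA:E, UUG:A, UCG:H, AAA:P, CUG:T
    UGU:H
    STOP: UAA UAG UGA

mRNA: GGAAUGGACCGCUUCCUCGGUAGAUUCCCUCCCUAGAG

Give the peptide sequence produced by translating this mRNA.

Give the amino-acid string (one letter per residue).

start AUG at pos 3
pos 3: AUG -> V; peptide=V
pos 6: GAC -> F; peptide=VF
pos 9: CGC -> N; peptide=VFN
pos 12: UUC -> R; peptide=VFNR
pos 15: CUC -> V; peptide=VFNRV
pos 18: GGU -> A; peptide=VFNRVA
pos 21: AGA -> E; peptide=VFNRVAE
pos 24: UUC -> R; peptide=VFNRVAER
pos 27: CCU -> N; peptide=VFNRVAERN
pos 30: CCC -> I; peptide=VFNRVAERNI
pos 33: UAG -> STOP

Answer: VFNRVAERNI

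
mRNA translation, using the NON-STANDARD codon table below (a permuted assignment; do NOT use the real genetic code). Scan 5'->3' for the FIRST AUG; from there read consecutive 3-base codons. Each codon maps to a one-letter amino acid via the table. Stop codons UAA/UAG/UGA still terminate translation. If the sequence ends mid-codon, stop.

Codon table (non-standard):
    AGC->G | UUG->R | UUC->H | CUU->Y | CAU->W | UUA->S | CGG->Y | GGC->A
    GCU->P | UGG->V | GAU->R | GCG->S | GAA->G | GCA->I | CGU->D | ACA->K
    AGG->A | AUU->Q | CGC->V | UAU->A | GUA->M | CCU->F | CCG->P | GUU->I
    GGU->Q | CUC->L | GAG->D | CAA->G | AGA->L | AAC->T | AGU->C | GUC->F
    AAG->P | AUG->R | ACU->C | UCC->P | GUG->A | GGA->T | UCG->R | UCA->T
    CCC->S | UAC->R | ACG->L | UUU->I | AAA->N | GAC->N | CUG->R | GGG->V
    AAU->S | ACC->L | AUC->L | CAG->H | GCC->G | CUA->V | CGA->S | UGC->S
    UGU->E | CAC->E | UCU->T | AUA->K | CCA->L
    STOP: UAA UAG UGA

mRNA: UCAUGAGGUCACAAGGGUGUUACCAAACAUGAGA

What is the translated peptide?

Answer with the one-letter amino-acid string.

Answer: RATGVERGK

Derivation:
start AUG at pos 2
pos 2: AUG -> R; peptide=R
pos 5: AGG -> A; peptide=RA
pos 8: UCA -> T; peptide=RAT
pos 11: CAA -> G; peptide=RATG
pos 14: GGG -> V; peptide=RATGV
pos 17: UGU -> E; peptide=RATGVE
pos 20: UAC -> R; peptide=RATGVER
pos 23: CAA -> G; peptide=RATGVERG
pos 26: ACA -> K; peptide=RATGVERGK
pos 29: UGA -> STOP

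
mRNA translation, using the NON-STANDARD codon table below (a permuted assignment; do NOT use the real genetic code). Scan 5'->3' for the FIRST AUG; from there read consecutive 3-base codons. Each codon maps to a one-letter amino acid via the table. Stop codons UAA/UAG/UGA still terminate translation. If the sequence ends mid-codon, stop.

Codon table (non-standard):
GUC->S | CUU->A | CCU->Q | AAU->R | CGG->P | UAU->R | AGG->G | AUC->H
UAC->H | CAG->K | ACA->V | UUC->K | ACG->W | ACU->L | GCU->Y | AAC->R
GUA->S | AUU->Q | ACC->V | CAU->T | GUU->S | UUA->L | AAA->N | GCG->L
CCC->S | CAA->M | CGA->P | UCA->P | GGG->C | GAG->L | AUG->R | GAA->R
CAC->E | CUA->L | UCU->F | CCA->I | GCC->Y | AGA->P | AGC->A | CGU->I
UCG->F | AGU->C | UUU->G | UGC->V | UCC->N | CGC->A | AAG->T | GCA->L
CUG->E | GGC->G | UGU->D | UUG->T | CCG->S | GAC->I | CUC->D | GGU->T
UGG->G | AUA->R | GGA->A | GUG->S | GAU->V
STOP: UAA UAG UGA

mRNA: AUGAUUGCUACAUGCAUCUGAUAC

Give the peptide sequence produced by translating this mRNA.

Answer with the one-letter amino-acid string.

Answer: RQYVVH

Derivation:
start AUG at pos 0
pos 0: AUG -> R; peptide=R
pos 3: AUU -> Q; peptide=RQ
pos 6: GCU -> Y; peptide=RQY
pos 9: ACA -> V; peptide=RQYV
pos 12: UGC -> V; peptide=RQYVV
pos 15: AUC -> H; peptide=RQYVVH
pos 18: UGA -> STOP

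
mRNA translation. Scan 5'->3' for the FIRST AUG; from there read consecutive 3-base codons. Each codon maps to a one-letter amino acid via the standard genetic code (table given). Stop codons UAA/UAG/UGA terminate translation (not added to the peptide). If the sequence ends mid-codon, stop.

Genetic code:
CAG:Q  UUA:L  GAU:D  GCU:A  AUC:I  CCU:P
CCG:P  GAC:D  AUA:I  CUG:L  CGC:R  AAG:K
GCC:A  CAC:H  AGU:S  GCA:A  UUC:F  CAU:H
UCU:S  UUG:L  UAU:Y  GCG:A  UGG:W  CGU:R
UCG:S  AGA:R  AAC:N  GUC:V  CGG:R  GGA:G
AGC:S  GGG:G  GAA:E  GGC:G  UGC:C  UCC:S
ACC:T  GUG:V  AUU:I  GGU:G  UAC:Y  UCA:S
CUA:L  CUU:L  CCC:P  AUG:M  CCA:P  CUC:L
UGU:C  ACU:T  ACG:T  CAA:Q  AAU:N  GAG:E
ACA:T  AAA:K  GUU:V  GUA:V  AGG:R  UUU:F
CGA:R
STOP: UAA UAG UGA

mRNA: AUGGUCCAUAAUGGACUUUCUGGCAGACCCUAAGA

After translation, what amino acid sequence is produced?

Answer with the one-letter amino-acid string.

start AUG at pos 0
pos 0: AUG -> M; peptide=M
pos 3: GUC -> V; peptide=MV
pos 6: CAU -> H; peptide=MVH
pos 9: AAU -> N; peptide=MVHN
pos 12: GGA -> G; peptide=MVHNG
pos 15: CUU -> L; peptide=MVHNGL
pos 18: UCU -> S; peptide=MVHNGLS
pos 21: GGC -> G; peptide=MVHNGLSG
pos 24: AGA -> R; peptide=MVHNGLSGR
pos 27: CCC -> P; peptide=MVHNGLSGRP
pos 30: UAA -> STOP

Answer: MVHNGLSGRP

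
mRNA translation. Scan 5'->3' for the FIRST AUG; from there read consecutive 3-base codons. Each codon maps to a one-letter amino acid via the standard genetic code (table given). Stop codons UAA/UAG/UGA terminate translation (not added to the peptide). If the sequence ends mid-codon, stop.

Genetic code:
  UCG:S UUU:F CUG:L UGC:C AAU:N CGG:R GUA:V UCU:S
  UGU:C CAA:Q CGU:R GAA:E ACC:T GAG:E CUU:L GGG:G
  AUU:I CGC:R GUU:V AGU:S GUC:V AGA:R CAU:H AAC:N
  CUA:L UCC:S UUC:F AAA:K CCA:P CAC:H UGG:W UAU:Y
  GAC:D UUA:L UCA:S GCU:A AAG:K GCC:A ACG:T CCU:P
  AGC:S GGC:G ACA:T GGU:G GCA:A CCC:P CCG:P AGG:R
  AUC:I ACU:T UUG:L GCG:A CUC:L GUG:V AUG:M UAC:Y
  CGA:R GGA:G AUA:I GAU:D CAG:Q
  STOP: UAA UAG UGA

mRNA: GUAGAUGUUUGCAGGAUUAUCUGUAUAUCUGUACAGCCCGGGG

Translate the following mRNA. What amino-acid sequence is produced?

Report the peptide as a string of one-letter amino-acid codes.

start AUG at pos 4
pos 4: AUG -> M; peptide=M
pos 7: UUU -> F; peptide=MF
pos 10: GCA -> A; peptide=MFA
pos 13: GGA -> G; peptide=MFAG
pos 16: UUA -> L; peptide=MFAGL
pos 19: UCU -> S; peptide=MFAGLS
pos 22: GUA -> V; peptide=MFAGLSV
pos 25: UAU -> Y; peptide=MFAGLSVY
pos 28: CUG -> L; peptide=MFAGLSVYL
pos 31: UAC -> Y; peptide=MFAGLSVYLY
pos 34: AGC -> S; peptide=MFAGLSVYLYS
pos 37: CCG -> P; peptide=MFAGLSVYLYSP
pos 40: GGG -> G; peptide=MFAGLSVYLYSPG
pos 43: only 0 nt remain (<3), stop (end of mRNA)

Answer: MFAGLSVYLYSPG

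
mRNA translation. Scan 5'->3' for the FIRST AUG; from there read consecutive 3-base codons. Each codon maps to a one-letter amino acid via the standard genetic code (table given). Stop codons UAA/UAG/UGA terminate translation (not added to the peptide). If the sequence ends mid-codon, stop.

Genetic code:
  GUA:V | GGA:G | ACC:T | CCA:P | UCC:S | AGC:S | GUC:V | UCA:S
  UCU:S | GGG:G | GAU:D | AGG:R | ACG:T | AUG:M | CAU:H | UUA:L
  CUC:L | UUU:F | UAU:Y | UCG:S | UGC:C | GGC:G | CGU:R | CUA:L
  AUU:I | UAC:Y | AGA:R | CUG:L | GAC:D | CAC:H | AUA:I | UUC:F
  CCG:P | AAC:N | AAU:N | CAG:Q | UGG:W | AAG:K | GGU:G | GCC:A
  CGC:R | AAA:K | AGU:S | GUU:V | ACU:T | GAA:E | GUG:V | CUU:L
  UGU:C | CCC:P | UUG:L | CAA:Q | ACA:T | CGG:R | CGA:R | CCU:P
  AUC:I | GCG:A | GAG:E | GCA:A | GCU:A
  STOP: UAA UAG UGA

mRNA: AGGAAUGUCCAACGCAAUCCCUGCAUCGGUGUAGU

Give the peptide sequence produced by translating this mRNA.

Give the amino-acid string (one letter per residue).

Answer: MSNAIPASV

Derivation:
start AUG at pos 4
pos 4: AUG -> M; peptide=M
pos 7: UCC -> S; peptide=MS
pos 10: AAC -> N; peptide=MSN
pos 13: GCA -> A; peptide=MSNA
pos 16: AUC -> I; peptide=MSNAI
pos 19: CCU -> P; peptide=MSNAIP
pos 22: GCA -> A; peptide=MSNAIPA
pos 25: UCG -> S; peptide=MSNAIPAS
pos 28: GUG -> V; peptide=MSNAIPASV
pos 31: UAG -> STOP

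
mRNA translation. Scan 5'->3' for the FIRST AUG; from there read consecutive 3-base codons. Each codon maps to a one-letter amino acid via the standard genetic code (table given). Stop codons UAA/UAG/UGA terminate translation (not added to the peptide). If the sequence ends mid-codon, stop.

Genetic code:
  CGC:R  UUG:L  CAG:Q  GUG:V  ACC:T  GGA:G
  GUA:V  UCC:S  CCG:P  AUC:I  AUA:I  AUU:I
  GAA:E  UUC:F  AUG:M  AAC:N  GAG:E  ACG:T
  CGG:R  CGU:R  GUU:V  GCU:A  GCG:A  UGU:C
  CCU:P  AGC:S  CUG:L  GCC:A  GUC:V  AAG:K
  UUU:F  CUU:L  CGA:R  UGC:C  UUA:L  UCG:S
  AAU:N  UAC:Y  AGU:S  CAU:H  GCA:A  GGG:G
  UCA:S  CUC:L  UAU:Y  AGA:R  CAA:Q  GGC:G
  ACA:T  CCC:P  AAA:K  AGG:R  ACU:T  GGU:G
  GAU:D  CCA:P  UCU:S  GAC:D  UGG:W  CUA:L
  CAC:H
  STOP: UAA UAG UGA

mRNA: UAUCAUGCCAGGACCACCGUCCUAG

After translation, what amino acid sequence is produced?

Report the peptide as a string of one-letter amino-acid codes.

Answer: MPGPPS

Derivation:
start AUG at pos 4
pos 4: AUG -> M; peptide=M
pos 7: CCA -> P; peptide=MP
pos 10: GGA -> G; peptide=MPG
pos 13: CCA -> P; peptide=MPGP
pos 16: CCG -> P; peptide=MPGPP
pos 19: UCC -> S; peptide=MPGPPS
pos 22: UAG -> STOP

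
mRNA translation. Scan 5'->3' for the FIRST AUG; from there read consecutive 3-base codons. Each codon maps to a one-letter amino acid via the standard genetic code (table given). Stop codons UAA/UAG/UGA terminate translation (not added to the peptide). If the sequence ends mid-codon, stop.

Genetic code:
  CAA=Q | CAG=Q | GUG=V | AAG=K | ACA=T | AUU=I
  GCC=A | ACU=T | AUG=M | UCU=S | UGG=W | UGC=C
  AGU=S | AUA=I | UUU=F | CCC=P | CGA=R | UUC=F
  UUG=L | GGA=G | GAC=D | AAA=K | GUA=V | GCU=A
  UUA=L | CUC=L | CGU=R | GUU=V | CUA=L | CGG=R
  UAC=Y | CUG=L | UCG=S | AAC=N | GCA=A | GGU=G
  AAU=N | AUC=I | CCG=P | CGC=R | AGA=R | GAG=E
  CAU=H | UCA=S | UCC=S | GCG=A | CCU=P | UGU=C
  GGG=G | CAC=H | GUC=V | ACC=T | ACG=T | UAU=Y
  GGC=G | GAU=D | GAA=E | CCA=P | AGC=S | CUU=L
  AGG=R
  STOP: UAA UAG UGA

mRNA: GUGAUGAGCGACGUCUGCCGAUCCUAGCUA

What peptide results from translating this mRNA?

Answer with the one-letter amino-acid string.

start AUG at pos 3
pos 3: AUG -> M; peptide=M
pos 6: AGC -> S; peptide=MS
pos 9: GAC -> D; peptide=MSD
pos 12: GUC -> V; peptide=MSDV
pos 15: UGC -> C; peptide=MSDVC
pos 18: CGA -> R; peptide=MSDVCR
pos 21: UCC -> S; peptide=MSDVCRS
pos 24: UAG -> STOP

Answer: MSDVCRS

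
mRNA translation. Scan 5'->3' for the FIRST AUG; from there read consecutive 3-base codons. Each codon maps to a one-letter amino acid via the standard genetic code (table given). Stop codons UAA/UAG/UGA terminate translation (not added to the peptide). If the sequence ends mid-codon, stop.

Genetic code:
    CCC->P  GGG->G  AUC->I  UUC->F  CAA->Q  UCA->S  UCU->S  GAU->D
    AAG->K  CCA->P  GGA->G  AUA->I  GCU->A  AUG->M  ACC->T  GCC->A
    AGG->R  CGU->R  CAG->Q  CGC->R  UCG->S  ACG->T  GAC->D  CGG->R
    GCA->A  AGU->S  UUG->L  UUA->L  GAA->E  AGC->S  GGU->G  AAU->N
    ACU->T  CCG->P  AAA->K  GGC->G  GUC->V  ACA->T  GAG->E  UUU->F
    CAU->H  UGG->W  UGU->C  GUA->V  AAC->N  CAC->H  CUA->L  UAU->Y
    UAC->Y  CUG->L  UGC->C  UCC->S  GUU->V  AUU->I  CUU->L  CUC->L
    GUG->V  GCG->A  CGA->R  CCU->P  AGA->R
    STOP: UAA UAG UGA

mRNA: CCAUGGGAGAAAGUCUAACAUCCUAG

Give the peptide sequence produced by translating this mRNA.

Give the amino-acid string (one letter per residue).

start AUG at pos 2
pos 2: AUG -> M; peptide=M
pos 5: GGA -> G; peptide=MG
pos 8: GAA -> E; peptide=MGE
pos 11: AGU -> S; peptide=MGES
pos 14: CUA -> L; peptide=MGESL
pos 17: ACA -> T; peptide=MGESLT
pos 20: UCC -> S; peptide=MGESLTS
pos 23: UAG -> STOP

Answer: MGESLTS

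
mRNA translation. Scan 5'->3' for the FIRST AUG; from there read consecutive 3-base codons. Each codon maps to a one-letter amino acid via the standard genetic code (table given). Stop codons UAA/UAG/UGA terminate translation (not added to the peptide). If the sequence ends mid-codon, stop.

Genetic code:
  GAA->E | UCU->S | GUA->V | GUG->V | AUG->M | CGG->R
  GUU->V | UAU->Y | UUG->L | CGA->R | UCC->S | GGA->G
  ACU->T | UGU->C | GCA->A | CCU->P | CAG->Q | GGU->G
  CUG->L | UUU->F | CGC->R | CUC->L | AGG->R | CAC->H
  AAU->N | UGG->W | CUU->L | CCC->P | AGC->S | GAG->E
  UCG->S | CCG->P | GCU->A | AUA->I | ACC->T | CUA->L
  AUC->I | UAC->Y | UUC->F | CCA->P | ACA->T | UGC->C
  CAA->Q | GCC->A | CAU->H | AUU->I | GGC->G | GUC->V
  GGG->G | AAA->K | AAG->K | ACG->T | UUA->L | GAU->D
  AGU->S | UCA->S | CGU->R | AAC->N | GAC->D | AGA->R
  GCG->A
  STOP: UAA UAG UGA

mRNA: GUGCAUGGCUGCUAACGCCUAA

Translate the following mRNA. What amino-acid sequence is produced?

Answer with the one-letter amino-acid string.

start AUG at pos 4
pos 4: AUG -> M; peptide=M
pos 7: GCU -> A; peptide=MA
pos 10: GCU -> A; peptide=MAA
pos 13: AAC -> N; peptide=MAAN
pos 16: GCC -> A; peptide=MAANA
pos 19: UAA -> STOP

Answer: MAANA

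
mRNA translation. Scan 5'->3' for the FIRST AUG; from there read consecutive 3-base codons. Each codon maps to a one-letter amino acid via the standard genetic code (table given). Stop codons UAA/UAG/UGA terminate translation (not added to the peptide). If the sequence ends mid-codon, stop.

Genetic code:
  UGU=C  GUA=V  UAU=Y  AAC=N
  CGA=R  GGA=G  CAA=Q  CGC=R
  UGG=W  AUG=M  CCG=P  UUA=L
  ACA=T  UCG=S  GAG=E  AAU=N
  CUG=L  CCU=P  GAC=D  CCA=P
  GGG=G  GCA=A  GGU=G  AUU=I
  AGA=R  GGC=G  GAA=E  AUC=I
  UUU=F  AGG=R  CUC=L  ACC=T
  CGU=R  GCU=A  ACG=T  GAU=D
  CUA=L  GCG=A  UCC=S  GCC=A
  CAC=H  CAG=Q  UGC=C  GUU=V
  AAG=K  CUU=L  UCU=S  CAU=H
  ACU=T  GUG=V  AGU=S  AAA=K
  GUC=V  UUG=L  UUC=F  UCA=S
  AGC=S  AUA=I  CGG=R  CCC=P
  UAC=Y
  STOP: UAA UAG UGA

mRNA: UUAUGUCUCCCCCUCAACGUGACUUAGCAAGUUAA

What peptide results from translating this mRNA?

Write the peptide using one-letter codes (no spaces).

start AUG at pos 2
pos 2: AUG -> M; peptide=M
pos 5: UCU -> S; peptide=MS
pos 8: CCC -> P; peptide=MSP
pos 11: CCU -> P; peptide=MSPP
pos 14: CAA -> Q; peptide=MSPPQ
pos 17: CGU -> R; peptide=MSPPQR
pos 20: GAC -> D; peptide=MSPPQRD
pos 23: UUA -> L; peptide=MSPPQRDL
pos 26: GCA -> A; peptide=MSPPQRDLA
pos 29: AGU -> S; peptide=MSPPQRDLAS
pos 32: UAA -> STOP

Answer: MSPPQRDLAS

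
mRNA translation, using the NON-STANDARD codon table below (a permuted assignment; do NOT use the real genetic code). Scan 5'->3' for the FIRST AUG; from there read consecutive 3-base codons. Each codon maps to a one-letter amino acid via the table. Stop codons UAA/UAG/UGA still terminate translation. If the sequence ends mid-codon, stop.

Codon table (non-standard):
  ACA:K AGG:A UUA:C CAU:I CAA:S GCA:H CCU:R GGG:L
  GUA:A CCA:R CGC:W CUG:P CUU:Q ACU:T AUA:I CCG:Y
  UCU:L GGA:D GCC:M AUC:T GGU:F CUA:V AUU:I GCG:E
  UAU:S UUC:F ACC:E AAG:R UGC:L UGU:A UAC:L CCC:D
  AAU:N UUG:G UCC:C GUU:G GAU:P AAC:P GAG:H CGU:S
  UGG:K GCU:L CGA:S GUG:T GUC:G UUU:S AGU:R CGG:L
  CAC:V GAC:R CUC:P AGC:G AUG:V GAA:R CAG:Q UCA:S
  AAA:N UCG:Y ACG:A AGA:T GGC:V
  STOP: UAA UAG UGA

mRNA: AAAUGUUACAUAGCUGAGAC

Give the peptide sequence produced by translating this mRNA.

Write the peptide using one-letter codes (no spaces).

Answer: VCIG

Derivation:
start AUG at pos 2
pos 2: AUG -> V; peptide=V
pos 5: UUA -> C; peptide=VC
pos 8: CAU -> I; peptide=VCI
pos 11: AGC -> G; peptide=VCIG
pos 14: UGA -> STOP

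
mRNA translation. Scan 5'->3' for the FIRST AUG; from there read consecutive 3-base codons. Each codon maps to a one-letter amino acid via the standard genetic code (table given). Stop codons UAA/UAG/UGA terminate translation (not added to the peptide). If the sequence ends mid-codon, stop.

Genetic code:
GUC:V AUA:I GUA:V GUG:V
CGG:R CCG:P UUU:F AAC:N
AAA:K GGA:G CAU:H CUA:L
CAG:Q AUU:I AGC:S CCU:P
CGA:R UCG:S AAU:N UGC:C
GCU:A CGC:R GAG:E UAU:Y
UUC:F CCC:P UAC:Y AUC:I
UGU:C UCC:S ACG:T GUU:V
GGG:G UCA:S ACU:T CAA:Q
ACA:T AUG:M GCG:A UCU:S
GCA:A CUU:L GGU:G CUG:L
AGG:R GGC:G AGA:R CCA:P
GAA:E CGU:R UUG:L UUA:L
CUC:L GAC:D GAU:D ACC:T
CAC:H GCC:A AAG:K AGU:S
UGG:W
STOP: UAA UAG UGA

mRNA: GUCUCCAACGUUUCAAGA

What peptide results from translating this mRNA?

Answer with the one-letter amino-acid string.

no AUG start codon found

Answer: (empty: no AUG start codon)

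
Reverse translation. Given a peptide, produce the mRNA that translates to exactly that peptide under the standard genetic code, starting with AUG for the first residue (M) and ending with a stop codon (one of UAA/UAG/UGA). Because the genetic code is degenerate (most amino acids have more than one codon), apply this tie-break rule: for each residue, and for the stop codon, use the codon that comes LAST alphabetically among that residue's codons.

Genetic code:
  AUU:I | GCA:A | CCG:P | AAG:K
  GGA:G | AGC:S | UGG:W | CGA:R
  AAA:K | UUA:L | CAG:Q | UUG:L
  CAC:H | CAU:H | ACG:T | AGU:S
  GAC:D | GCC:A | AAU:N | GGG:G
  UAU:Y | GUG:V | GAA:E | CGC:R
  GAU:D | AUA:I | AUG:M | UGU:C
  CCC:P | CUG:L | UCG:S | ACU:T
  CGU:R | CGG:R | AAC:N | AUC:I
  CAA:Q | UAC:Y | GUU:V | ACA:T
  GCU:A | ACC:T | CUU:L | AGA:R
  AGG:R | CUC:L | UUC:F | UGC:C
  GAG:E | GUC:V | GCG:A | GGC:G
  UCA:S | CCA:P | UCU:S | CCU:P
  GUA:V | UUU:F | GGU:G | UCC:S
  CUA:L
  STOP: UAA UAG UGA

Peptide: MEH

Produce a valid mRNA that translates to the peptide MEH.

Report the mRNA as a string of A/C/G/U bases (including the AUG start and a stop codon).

residue 1: M -> AUG (start codon)
residue 2: E codons sorted = GAA,GAG -> pick last = GAG
residue 3: H codons sorted = CAC,CAU -> pick last = CAU
terminator: stop codons sorted = UAA,UAG,UGA -> pick last = UGA

Answer: mRNA: AUGGAGCAUUGA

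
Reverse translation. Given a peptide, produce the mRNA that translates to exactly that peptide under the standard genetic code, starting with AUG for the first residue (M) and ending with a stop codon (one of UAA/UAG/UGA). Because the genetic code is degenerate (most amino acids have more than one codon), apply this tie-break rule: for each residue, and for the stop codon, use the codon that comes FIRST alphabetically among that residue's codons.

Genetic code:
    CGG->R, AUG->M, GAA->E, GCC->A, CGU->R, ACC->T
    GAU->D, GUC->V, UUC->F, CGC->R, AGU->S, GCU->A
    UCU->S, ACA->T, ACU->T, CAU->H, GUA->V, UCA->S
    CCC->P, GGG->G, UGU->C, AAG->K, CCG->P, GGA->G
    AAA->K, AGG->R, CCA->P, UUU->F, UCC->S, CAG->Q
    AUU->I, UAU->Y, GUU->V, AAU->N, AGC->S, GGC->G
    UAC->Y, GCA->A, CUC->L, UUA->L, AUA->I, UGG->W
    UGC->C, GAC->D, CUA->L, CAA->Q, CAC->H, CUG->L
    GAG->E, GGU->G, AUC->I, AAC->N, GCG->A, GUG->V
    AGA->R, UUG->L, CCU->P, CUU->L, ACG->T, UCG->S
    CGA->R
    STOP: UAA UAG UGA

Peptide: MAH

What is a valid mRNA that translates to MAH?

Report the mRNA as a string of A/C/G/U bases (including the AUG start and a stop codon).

Answer: mRNA: AUGGCACACUAA

Derivation:
residue 1: M -> AUG (start codon)
residue 2: A codons sorted = GCA,GCC,GCG,GCU -> pick first = GCA
residue 3: H codons sorted = CAC,CAU -> pick first = CAC
terminator: stop codons sorted = UAA,UAG,UGA -> pick first = UAA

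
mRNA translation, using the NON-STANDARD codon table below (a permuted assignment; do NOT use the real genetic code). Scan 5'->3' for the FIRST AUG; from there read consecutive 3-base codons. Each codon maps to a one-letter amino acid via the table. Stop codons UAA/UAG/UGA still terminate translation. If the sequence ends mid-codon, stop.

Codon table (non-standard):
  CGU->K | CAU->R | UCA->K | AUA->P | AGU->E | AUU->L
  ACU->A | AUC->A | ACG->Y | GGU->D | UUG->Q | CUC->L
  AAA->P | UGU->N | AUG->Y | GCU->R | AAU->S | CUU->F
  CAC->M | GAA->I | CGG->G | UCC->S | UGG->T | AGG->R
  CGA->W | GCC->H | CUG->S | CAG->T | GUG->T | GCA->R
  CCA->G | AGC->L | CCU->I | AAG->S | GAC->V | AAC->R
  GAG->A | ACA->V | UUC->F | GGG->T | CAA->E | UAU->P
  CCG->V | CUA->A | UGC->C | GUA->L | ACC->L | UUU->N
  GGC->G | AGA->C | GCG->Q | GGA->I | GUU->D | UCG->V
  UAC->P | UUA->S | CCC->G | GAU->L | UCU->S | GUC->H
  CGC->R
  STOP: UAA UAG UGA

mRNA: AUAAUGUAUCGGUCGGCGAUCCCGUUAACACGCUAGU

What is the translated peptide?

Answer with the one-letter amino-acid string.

Answer: YPGVQAVSVR

Derivation:
start AUG at pos 3
pos 3: AUG -> Y; peptide=Y
pos 6: UAU -> P; peptide=YP
pos 9: CGG -> G; peptide=YPG
pos 12: UCG -> V; peptide=YPGV
pos 15: GCG -> Q; peptide=YPGVQ
pos 18: AUC -> A; peptide=YPGVQA
pos 21: CCG -> V; peptide=YPGVQAV
pos 24: UUA -> S; peptide=YPGVQAVS
pos 27: ACA -> V; peptide=YPGVQAVSV
pos 30: CGC -> R; peptide=YPGVQAVSVR
pos 33: UAG -> STOP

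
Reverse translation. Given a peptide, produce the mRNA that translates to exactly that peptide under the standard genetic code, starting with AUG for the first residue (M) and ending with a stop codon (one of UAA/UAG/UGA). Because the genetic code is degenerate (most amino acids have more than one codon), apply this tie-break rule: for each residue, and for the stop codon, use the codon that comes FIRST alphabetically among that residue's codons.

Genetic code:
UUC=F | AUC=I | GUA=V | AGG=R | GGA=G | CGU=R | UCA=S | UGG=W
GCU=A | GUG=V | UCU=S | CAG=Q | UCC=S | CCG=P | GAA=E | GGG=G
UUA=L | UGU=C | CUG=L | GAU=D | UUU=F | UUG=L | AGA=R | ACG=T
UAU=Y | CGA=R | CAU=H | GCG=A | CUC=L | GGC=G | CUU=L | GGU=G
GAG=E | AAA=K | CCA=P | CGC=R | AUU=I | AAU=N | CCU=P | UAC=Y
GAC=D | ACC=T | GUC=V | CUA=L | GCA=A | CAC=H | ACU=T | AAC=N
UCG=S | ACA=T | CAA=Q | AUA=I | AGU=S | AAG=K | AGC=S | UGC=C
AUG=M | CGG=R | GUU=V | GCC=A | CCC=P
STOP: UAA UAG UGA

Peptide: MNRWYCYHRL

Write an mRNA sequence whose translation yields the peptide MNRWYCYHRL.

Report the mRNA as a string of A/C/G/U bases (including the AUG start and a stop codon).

Answer: mRNA: AUGAACAGAUGGUACUGCUACCACAGACUAUAA

Derivation:
residue 1: M -> AUG (start codon)
residue 2: N codons sorted = AAC,AAU -> pick first = AAC
residue 3: R codons sorted = AGA,AGG,CGA,CGC,CGG,CGU -> pick first = AGA
residue 4: W -> UGG (only codon)
residue 5: Y codons sorted = UAC,UAU -> pick first = UAC
residue 6: C codons sorted = UGC,UGU -> pick first = UGC
residue 7: Y codons sorted = UAC,UAU -> pick first = UAC
residue 8: H codons sorted = CAC,CAU -> pick first = CAC
residue 9: R codons sorted = AGA,AGG,CGA,CGC,CGG,CGU -> pick first = AGA
residue 10: L codons sorted = CUA,CUC,CUG,CUU,UUA,UUG -> pick first = CUA
terminator: stop codons sorted = UAA,UAG,UGA -> pick first = UAA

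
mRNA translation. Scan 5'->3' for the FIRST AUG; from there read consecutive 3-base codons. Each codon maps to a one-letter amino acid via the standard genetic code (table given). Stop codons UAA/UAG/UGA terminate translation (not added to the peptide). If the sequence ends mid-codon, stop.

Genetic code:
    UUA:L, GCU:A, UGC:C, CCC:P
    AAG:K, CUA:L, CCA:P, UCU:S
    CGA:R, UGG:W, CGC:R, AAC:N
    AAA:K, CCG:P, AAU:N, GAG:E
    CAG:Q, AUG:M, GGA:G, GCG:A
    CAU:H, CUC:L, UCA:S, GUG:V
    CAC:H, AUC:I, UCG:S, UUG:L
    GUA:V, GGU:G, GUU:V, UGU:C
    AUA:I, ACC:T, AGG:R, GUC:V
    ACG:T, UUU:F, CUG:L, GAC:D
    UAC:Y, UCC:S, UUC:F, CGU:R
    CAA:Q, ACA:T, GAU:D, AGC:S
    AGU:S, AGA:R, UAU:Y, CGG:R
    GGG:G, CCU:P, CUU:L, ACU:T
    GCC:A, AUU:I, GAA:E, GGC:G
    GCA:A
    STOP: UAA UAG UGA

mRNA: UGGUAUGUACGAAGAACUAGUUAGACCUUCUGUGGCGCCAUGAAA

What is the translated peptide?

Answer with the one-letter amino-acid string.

start AUG at pos 4
pos 4: AUG -> M; peptide=M
pos 7: UAC -> Y; peptide=MY
pos 10: GAA -> E; peptide=MYE
pos 13: GAA -> E; peptide=MYEE
pos 16: CUA -> L; peptide=MYEEL
pos 19: GUU -> V; peptide=MYEELV
pos 22: AGA -> R; peptide=MYEELVR
pos 25: CCU -> P; peptide=MYEELVRP
pos 28: UCU -> S; peptide=MYEELVRPS
pos 31: GUG -> V; peptide=MYEELVRPSV
pos 34: GCG -> A; peptide=MYEELVRPSVA
pos 37: CCA -> P; peptide=MYEELVRPSVAP
pos 40: UGA -> STOP

Answer: MYEELVRPSVAP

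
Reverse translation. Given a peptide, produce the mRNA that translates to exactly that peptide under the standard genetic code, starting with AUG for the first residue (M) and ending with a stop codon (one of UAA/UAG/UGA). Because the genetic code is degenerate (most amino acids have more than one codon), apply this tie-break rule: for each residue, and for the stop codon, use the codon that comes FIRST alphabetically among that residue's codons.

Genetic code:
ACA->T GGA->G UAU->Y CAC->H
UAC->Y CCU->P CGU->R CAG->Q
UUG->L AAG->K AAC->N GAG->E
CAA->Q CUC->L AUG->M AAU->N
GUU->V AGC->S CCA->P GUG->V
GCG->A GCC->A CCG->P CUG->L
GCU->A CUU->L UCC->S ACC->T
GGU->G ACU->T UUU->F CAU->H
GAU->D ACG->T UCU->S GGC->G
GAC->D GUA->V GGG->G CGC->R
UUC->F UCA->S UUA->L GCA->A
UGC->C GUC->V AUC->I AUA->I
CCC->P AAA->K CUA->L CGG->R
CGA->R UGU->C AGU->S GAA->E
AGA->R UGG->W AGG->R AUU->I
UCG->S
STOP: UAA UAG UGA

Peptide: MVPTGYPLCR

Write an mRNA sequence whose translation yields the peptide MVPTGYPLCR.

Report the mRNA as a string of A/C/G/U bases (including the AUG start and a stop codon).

residue 1: M -> AUG (start codon)
residue 2: V codons sorted = GUA,GUC,GUG,GUU -> pick first = GUA
residue 3: P codons sorted = CCA,CCC,CCG,CCU -> pick first = CCA
residue 4: T codons sorted = ACA,ACC,ACG,ACU -> pick first = ACA
residue 5: G codons sorted = GGA,GGC,GGG,GGU -> pick first = GGA
residue 6: Y codons sorted = UAC,UAU -> pick first = UAC
residue 7: P codons sorted = CCA,CCC,CCG,CCU -> pick first = CCA
residue 8: L codons sorted = CUA,CUC,CUG,CUU,UUA,UUG -> pick first = CUA
residue 9: C codons sorted = UGC,UGU -> pick first = UGC
residue 10: R codons sorted = AGA,AGG,CGA,CGC,CGG,CGU -> pick first = AGA
terminator: stop codons sorted = UAA,UAG,UGA -> pick first = UAA

Answer: mRNA: AUGGUACCAACAGGAUACCCACUAUGCAGAUAA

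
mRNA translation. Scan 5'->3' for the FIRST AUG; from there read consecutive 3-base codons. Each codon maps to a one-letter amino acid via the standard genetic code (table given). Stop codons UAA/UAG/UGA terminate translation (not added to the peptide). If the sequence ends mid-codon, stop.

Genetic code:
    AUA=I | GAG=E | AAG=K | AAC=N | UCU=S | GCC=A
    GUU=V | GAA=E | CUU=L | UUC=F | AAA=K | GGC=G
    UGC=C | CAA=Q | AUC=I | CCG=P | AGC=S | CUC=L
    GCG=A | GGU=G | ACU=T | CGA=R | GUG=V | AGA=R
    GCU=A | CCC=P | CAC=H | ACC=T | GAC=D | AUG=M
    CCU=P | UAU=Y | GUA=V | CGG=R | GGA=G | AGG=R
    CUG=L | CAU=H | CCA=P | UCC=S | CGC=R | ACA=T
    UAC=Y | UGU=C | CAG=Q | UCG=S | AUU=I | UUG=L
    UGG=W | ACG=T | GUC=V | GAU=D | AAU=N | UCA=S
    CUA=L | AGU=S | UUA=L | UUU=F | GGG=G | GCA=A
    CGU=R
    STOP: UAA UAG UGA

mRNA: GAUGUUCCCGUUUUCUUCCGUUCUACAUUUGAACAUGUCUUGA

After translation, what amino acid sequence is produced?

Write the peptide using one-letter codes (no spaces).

start AUG at pos 1
pos 1: AUG -> M; peptide=M
pos 4: UUC -> F; peptide=MF
pos 7: CCG -> P; peptide=MFP
pos 10: UUU -> F; peptide=MFPF
pos 13: UCU -> S; peptide=MFPFS
pos 16: UCC -> S; peptide=MFPFSS
pos 19: GUU -> V; peptide=MFPFSSV
pos 22: CUA -> L; peptide=MFPFSSVL
pos 25: CAU -> H; peptide=MFPFSSVLH
pos 28: UUG -> L; peptide=MFPFSSVLHL
pos 31: AAC -> N; peptide=MFPFSSVLHLN
pos 34: AUG -> M; peptide=MFPFSSVLHLNM
pos 37: UCU -> S; peptide=MFPFSSVLHLNMS
pos 40: UGA -> STOP

Answer: MFPFSSVLHLNMS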